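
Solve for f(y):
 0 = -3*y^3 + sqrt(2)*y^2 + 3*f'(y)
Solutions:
 f(y) = C1 + y^4/4 - sqrt(2)*y^3/9


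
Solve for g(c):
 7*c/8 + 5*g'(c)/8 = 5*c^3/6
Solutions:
 g(c) = C1 + c^4/3 - 7*c^2/10


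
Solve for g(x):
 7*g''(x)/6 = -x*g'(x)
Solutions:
 g(x) = C1 + C2*erf(sqrt(21)*x/7)


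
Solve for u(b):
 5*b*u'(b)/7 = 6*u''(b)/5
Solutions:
 u(b) = C1 + C2*erfi(5*sqrt(21)*b/42)


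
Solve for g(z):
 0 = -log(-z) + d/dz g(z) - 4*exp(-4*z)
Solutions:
 g(z) = C1 + z*log(-z) - z - exp(-4*z)


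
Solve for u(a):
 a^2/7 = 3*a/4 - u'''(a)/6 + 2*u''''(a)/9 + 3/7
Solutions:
 u(a) = C1 + C2*a + C3*a^2 + C4*exp(3*a/4) - a^5/70 + 31*a^4/336 + 58*a^3/63


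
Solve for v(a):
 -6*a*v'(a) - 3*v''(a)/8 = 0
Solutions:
 v(a) = C1 + C2*erf(2*sqrt(2)*a)


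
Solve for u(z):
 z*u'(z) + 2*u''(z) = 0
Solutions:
 u(z) = C1 + C2*erf(z/2)


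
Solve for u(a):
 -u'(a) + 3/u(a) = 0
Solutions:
 u(a) = -sqrt(C1 + 6*a)
 u(a) = sqrt(C1 + 6*a)


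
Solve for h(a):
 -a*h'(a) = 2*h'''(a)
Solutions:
 h(a) = C1 + Integral(C2*airyai(-2^(2/3)*a/2) + C3*airybi(-2^(2/3)*a/2), a)


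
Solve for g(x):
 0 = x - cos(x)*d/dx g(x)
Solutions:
 g(x) = C1 + Integral(x/cos(x), x)


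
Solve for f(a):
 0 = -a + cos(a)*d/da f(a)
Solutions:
 f(a) = C1 + Integral(a/cos(a), a)


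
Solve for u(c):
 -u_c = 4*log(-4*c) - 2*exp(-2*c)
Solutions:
 u(c) = C1 - 4*c*log(-c) + 4*c*(1 - 2*log(2)) - exp(-2*c)


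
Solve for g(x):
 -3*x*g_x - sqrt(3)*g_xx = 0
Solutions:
 g(x) = C1 + C2*erf(sqrt(2)*3^(1/4)*x/2)


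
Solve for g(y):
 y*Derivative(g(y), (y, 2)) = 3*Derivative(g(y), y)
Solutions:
 g(y) = C1 + C2*y^4


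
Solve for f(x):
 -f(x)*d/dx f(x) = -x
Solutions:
 f(x) = -sqrt(C1 + x^2)
 f(x) = sqrt(C1 + x^2)


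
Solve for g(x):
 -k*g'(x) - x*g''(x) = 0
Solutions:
 g(x) = C1 + x^(1 - re(k))*(C2*sin(log(x)*Abs(im(k))) + C3*cos(log(x)*im(k)))


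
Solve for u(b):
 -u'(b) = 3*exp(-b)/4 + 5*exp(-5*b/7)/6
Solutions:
 u(b) = C1 + 3*exp(-b)/4 + 7*exp(-5*b/7)/6


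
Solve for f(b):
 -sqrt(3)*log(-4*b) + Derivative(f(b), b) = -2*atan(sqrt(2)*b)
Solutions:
 f(b) = C1 + sqrt(3)*b*(log(-b) - 1) - 2*b*atan(sqrt(2)*b) + 2*sqrt(3)*b*log(2) + sqrt(2)*log(2*b^2 + 1)/2


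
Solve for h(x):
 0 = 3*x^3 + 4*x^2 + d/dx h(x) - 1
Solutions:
 h(x) = C1 - 3*x^4/4 - 4*x^3/3 + x


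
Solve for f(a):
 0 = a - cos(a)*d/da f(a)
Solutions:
 f(a) = C1 + Integral(a/cos(a), a)


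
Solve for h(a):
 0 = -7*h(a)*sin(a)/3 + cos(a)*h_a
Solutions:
 h(a) = C1/cos(a)^(7/3)


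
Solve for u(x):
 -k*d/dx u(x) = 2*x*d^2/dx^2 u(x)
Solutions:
 u(x) = C1 + x^(1 - re(k)/2)*(C2*sin(log(x)*Abs(im(k))/2) + C3*cos(log(x)*im(k)/2))


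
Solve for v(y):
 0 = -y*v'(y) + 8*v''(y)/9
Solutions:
 v(y) = C1 + C2*erfi(3*y/4)


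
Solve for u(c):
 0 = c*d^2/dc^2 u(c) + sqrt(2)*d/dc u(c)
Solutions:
 u(c) = C1 + C2*c^(1 - sqrt(2))


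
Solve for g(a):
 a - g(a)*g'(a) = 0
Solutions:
 g(a) = -sqrt(C1 + a^2)
 g(a) = sqrt(C1 + a^2)


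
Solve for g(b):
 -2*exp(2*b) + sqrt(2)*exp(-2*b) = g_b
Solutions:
 g(b) = C1 - exp(2*b) - sqrt(2)*exp(-2*b)/2


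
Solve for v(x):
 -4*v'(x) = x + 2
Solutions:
 v(x) = C1 - x^2/8 - x/2


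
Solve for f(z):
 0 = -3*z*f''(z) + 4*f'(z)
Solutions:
 f(z) = C1 + C2*z^(7/3)


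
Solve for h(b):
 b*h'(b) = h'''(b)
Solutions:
 h(b) = C1 + Integral(C2*airyai(b) + C3*airybi(b), b)


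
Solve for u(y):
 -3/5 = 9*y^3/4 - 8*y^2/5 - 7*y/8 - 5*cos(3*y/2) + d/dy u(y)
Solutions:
 u(y) = C1 - 9*y^4/16 + 8*y^3/15 + 7*y^2/16 - 3*y/5 + 10*sin(3*y/2)/3


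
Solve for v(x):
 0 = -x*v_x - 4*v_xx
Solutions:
 v(x) = C1 + C2*erf(sqrt(2)*x/4)


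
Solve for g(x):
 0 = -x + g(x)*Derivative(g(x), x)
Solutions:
 g(x) = -sqrt(C1 + x^2)
 g(x) = sqrt(C1 + x^2)


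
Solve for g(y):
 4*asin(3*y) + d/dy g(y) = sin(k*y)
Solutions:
 g(y) = C1 - 4*y*asin(3*y) - 4*sqrt(1 - 9*y^2)/3 + Piecewise((-cos(k*y)/k, Ne(k, 0)), (0, True))


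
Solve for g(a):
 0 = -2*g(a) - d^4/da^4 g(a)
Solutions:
 g(a) = (C1*sin(2^(3/4)*a/2) + C2*cos(2^(3/4)*a/2))*exp(-2^(3/4)*a/2) + (C3*sin(2^(3/4)*a/2) + C4*cos(2^(3/4)*a/2))*exp(2^(3/4)*a/2)


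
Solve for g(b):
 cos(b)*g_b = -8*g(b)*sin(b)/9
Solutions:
 g(b) = C1*cos(b)^(8/9)


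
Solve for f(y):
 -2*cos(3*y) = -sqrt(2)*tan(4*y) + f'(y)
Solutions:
 f(y) = C1 - sqrt(2)*log(cos(4*y))/4 - 2*sin(3*y)/3


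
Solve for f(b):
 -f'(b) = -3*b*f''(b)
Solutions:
 f(b) = C1 + C2*b^(4/3)


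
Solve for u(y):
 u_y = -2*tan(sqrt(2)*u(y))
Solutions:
 u(y) = sqrt(2)*(pi - asin(C1*exp(-2*sqrt(2)*y)))/2
 u(y) = sqrt(2)*asin(C1*exp(-2*sqrt(2)*y))/2


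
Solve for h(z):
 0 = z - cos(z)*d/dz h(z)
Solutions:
 h(z) = C1 + Integral(z/cos(z), z)


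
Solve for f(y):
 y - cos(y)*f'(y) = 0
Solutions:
 f(y) = C1 + Integral(y/cos(y), y)


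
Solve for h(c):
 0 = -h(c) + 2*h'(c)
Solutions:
 h(c) = C1*exp(c/2)


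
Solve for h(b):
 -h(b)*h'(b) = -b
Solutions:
 h(b) = -sqrt(C1 + b^2)
 h(b) = sqrt(C1 + b^2)


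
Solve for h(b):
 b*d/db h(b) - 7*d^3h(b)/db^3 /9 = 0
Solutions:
 h(b) = C1 + Integral(C2*airyai(21^(2/3)*b/7) + C3*airybi(21^(2/3)*b/7), b)


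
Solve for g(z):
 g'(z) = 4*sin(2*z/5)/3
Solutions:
 g(z) = C1 - 10*cos(2*z/5)/3


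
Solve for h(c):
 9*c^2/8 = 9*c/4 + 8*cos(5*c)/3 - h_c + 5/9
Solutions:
 h(c) = C1 - 3*c^3/8 + 9*c^2/8 + 5*c/9 + 8*sin(5*c)/15


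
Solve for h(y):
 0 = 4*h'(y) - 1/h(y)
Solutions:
 h(y) = -sqrt(C1 + 2*y)/2
 h(y) = sqrt(C1 + 2*y)/2


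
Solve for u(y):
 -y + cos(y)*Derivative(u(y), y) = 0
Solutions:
 u(y) = C1 + Integral(y/cos(y), y)


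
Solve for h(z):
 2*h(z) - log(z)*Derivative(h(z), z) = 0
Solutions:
 h(z) = C1*exp(2*li(z))


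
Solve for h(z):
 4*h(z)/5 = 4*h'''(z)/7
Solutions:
 h(z) = C3*exp(5^(2/3)*7^(1/3)*z/5) + (C1*sin(sqrt(3)*5^(2/3)*7^(1/3)*z/10) + C2*cos(sqrt(3)*5^(2/3)*7^(1/3)*z/10))*exp(-5^(2/3)*7^(1/3)*z/10)


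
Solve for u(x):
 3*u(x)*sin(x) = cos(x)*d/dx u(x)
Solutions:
 u(x) = C1/cos(x)^3


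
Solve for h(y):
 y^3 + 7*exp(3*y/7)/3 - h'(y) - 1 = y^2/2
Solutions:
 h(y) = C1 + y^4/4 - y^3/6 - y + 49*exp(3*y/7)/9


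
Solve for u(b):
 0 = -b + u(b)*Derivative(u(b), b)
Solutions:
 u(b) = -sqrt(C1 + b^2)
 u(b) = sqrt(C1 + b^2)


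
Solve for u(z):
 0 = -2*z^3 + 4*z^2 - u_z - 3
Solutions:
 u(z) = C1 - z^4/2 + 4*z^3/3 - 3*z


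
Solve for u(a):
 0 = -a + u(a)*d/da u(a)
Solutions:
 u(a) = -sqrt(C1 + a^2)
 u(a) = sqrt(C1 + a^2)


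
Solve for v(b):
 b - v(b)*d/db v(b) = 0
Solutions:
 v(b) = -sqrt(C1 + b^2)
 v(b) = sqrt(C1 + b^2)


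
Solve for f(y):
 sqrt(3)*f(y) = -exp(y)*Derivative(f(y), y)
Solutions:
 f(y) = C1*exp(sqrt(3)*exp(-y))


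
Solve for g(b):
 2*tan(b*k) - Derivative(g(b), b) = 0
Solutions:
 g(b) = C1 + 2*Piecewise((-log(cos(b*k))/k, Ne(k, 0)), (0, True))


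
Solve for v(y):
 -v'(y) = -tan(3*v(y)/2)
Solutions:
 v(y) = -2*asin(C1*exp(3*y/2))/3 + 2*pi/3
 v(y) = 2*asin(C1*exp(3*y/2))/3


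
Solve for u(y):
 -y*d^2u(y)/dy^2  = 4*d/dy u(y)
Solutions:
 u(y) = C1 + C2/y^3


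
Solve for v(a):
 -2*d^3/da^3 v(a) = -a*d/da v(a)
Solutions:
 v(a) = C1 + Integral(C2*airyai(2^(2/3)*a/2) + C3*airybi(2^(2/3)*a/2), a)


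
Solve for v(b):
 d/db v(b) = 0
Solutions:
 v(b) = C1


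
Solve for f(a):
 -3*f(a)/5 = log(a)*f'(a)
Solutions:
 f(a) = C1*exp(-3*li(a)/5)


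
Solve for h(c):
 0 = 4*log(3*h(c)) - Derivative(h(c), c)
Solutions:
 -Integral(1/(log(_y) + log(3)), (_y, h(c)))/4 = C1 - c


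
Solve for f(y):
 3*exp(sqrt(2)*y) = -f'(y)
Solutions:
 f(y) = C1 - 3*sqrt(2)*exp(sqrt(2)*y)/2


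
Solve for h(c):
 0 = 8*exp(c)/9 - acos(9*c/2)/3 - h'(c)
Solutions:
 h(c) = C1 - c*acos(9*c/2)/3 + sqrt(4 - 81*c^2)/27 + 8*exp(c)/9


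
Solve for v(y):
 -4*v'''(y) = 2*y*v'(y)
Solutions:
 v(y) = C1 + Integral(C2*airyai(-2^(2/3)*y/2) + C3*airybi(-2^(2/3)*y/2), y)


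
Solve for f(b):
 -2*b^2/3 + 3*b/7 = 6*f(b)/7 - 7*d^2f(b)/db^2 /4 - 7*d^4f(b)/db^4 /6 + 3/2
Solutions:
 f(b) = C1*exp(-sqrt(21)*b*sqrt(-7 + sqrt(113))/14) + C2*exp(sqrt(21)*b*sqrt(-7 + sqrt(113))/14) + C3*sin(sqrt(21)*b*sqrt(7 + sqrt(113))/14) + C4*cos(sqrt(21)*b*sqrt(7 + sqrt(113))/14) - 7*b^2/9 + b/2 - 133/27


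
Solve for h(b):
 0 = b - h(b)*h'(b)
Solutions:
 h(b) = -sqrt(C1 + b^2)
 h(b) = sqrt(C1 + b^2)


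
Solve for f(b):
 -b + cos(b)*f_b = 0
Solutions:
 f(b) = C1 + Integral(b/cos(b), b)


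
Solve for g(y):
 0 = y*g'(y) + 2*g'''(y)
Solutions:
 g(y) = C1 + Integral(C2*airyai(-2^(2/3)*y/2) + C3*airybi(-2^(2/3)*y/2), y)


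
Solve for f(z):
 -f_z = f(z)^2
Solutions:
 f(z) = 1/(C1 + z)


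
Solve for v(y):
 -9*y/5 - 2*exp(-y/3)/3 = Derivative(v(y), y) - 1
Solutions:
 v(y) = C1 - 9*y^2/10 + y + 2*exp(-y/3)


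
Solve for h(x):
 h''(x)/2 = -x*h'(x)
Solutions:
 h(x) = C1 + C2*erf(x)


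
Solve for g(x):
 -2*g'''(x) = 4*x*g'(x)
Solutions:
 g(x) = C1 + Integral(C2*airyai(-2^(1/3)*x) + C3*airybi(-2^(1/3)*x), x)


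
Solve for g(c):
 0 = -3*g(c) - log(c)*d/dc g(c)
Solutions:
 g(c) = C1*exp(-3*li(c))


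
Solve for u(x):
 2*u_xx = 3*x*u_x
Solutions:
 u(x) = C1 + C2*erfi(sqrt(3)*x/2)


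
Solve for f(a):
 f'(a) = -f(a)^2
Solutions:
 f(a) = 1/(C1 + a)


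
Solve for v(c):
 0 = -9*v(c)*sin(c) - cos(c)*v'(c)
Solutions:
 v(c) = C1*cos(c)^9


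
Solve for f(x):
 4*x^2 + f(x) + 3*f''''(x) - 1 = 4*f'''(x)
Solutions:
 f(x) = -4*x^2 + (C1 + C2*x)*exp(x) + (C3*sin(sqrt(2)*x/3) + C4*cos(sqrt(2)*x/3))*exp(-x/3) + 1


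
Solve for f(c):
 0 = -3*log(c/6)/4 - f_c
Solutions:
 f(c) = C1 - 3*c*log(c)/4 + 3*c/4 + 3*c*log(6)/4


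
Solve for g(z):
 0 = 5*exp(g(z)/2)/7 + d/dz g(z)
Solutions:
 g(z) = 2*log(1/(C1 + 5*z)) + 2*log(14)


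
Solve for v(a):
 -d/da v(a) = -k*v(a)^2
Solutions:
 v(a) = -1/(C1 + a*k)


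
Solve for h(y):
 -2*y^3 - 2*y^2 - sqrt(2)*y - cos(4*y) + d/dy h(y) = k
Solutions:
 h(y) = C1 + k*y + y^4/2 + 2*y^3/3 + sqrt(2)*y^2/2 + sin(4*y)/4


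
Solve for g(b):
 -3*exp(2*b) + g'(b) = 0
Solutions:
 g(b) = C1 + 3*exp(2*b)/2


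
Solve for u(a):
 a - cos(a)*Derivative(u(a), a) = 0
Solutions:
 u(a) = C1 + Integral(a/cos(a), a)


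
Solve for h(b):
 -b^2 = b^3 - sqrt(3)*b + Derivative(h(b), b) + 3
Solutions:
 h(b) = C1 - b^4/4 - b^3/3 + sqrt(3)*b^2/2 - 3*b


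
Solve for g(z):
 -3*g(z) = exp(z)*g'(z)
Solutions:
 g(z) = C1*exp(3*exp(-z))


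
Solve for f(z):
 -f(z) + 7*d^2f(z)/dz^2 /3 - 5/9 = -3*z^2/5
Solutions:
 f(z) = C1*exp(-sqrt(21)*z/7) + C2*exp(sqrt(21)*z/7) + 3*z^2/5 + 101/45


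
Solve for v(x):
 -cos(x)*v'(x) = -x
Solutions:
 v(x) = C1 + Integral(x/cos(x), x)


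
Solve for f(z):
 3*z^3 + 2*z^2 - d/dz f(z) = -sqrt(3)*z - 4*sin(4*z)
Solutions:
 f(z) = C1 + 3*z^4/4 + 2*z^3/3 + sqrt(3)*z^2/2 - cos(4*z)


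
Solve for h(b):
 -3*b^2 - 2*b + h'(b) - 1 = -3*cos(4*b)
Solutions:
 h(b) = C1 + b^3 + b^2 + b - 3*sin(4*b)/4


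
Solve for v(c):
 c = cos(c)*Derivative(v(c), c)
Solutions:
 v(c) = C1 + Integral(c/cos(c), c)


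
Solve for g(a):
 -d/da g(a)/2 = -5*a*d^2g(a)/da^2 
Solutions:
 g(a) = C1 + C2*a^(11/10)


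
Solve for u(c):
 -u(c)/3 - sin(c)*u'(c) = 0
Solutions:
 u(c) = C1*(cos(c) + 1)^(1/6)/(cos(c) - 1)^(1/6)


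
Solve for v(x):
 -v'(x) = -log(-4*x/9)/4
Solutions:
 v(x) = C1 + x*log(-x)/4 + x*(-2*log(3) - 1 + 2*log(2))/4


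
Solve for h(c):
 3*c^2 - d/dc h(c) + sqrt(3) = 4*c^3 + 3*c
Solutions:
 h(c) = C1 - c^4 + c^3 - 3*c^2/2 + sqrt(3)*c


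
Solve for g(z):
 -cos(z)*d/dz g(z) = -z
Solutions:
 g(z) = C1 + Integral(z/cos(z), z)


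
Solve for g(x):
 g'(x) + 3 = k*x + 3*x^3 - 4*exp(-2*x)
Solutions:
 g(x) = C1 + k*x^2/2 + 3*x^4/4 - 3*x + 2*exp(-2*x)


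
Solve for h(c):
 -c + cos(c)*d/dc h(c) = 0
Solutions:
 h(c) = C1 + Integral(c/cos(c), c)


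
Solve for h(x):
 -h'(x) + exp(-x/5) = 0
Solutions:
 h(x) = C1 - 5*exp(-x/5)


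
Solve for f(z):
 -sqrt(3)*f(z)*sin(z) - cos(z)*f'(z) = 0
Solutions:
 f(z) = C1*cos(z)^(sqrt(3))


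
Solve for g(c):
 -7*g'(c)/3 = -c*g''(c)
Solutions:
 g(c) = C1 + C2*c^(10/3)


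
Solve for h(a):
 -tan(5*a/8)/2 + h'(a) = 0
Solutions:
 h(a) = C1 - 4*log(cos(5*a/8))/5


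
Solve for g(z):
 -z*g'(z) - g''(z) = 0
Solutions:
 g(z) = C1 + C2*erf(sqrt(2)*z/2)


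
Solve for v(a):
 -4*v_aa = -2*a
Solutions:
 v(a) = C1 + C2*a + a^3/12


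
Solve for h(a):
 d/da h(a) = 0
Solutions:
 h(a) = C1


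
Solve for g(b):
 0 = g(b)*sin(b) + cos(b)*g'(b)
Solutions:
 g(b) = C1*cos(b)


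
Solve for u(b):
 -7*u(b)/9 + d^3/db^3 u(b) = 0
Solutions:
 u(b) = C3*exp(21^(1/3)*b/3) + (C1*sin(3^(5/6)*7^(1/3)*b/6) + C2*cos(3^(5/6)*7^(1/3)*b/6))*exp(-21^(1/3)*b/6)


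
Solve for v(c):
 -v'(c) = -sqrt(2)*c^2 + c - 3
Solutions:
 v(c) = C1 + sqrt(2)*c^3/3 - c^2/2 + 3*c


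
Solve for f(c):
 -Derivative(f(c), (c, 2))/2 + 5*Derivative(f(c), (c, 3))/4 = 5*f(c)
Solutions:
 f(c) = C1*exp(c*(-2^(1/3)*(15*sqrt(50745) + 3379)^(1/3) - 2*2^(2/3)/(15*sqrt(50745) + 3379)^(1/3) + 4)/30)*sin(2^(1/3)*sqrt(3)*c*(-(15*sqrt(50745) + 3379)^(1/3) + 2*2^(1/3)/(15*sqrt(50745) + 3379)^(1/3))/30) + C2*exp(c*(-2^(1/3)*(15*sqrt(50745) + 3379)^(1/3) - 2*2^(2/3)/(15*sqrt(50745) + 3379)^(1/3) + 4)/30)*cos(2^(1/3)*sqrt(3)*c*(-(15*sqrt(50745) + 3379)^(1/3) + 2*2^(1/3)/(15*sqrt(50745) + 3379)^(1/3))/30) + C3*exp(c*(2*2^(2/3)/(15*sqrt(50745) + 3379)^(1/3) + 2 + 2^(1/3)*(15*sqrt(50745) + 3379)^(1/3))/15)


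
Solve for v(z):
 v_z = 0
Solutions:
 v(z) = C1


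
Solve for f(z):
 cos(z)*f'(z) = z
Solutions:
 f(z) = C1 + Integral(z/cos(z), z)


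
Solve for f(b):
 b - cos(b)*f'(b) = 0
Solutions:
 f(b) = C1 + Integral(b/cos(b), b)


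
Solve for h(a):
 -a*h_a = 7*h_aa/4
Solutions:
 h(a) = C1 + C2*erf(sqrt(14)*a/7)


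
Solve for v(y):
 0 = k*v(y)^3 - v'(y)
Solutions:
 v(y) = -sqrt(2)*sqrt(-1/(C1 + k*y))/2
 v(y) = sqrt(2)*sqrt(-1/(C1 + k*y))/2


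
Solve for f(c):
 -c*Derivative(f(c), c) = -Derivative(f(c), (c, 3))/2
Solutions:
 f(c) = C1 + Integral(C2*airyai(2^(1/3)*c) + C3*airybi(2^(1/3)*c), c)


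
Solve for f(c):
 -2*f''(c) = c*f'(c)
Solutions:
 f(c) = C1 + C2*erf(c/2)


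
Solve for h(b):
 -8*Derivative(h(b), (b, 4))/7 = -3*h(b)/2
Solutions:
 h(b) = C1*exp(-21^(1/4)*b/2) + C2*exp(21^(1/4)*b/2) + C3*sin(21^(1/4)*b/2) + C4*cos(21^(1/4)*b/2)


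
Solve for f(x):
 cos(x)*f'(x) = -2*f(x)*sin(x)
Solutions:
 f(x) = C1*cos(x)^2


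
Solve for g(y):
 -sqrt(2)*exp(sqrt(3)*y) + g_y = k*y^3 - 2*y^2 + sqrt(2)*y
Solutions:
 g(y) = C1 + k*y^4/4 - 2*y^3/3 + sqrt(2)*y^2/2 + sqrt(6)*exp(sqrt(3)*y)/3


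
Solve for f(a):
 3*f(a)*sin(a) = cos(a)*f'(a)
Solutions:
 f(a) = C1/cos(a)^3


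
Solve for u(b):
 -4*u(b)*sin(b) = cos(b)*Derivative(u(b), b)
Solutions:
 u(b) = C1*cos(b)^4


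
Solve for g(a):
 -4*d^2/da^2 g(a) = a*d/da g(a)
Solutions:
 g(a) = C1 + C2*erf(sqrt(2)*a/4)


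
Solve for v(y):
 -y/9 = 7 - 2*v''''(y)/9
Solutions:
 v(y) = C1 + C2*y + C3*y^2 + C4*y^3 + y^5/240 + 21*y^4/16


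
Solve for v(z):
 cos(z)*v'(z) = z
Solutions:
 v(z) = C1 + Integral(z/cos(z), z)


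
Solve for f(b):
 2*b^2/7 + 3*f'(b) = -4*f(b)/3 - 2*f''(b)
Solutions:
 f(b) = -3*b^2/14 + 27*b/28 + (C1*sin(sqrt(15)*b/12) + C2*cos(sqrt(15)*b/12))*exp(-3*b/4) - 171/112


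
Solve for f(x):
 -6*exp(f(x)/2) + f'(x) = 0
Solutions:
 f(x) = 2*log(-1/(C1 + 6*x)) + 2*log(2)


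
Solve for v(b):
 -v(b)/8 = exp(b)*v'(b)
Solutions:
 v(b) = C1*exp(exp(-b)/8)


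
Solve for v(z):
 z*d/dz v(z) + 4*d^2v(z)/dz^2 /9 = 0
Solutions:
 v(z) = C1 + C2*erf(3*sqrt(2)*z/4)


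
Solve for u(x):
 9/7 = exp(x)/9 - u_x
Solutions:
 u(x) = C1 - 9*x/7 + exp(x)/9


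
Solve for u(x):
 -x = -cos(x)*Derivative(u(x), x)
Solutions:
 u(x) = C1 + Integral(x/cos(x), x)


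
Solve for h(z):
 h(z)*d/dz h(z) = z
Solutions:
 h(z) = -sqrt(C1 + z^2)
 h(z) = sqrt(C1 + z^2)


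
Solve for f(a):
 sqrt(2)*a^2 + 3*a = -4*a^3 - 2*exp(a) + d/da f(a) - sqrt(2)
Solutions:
 f(a) = C1 + a^4 + sqrt(2)*a^3/3 + 3*a^2/2 + sqrt(2)*a + 2*exp(a)


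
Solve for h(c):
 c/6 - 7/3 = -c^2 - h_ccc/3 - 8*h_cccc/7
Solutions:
 h(c) = C1 + C2*c + C3*c^2 + C4*exp(-7*c/24) - c^5/20 + 281*c^4/336 - 3029*c^3/294


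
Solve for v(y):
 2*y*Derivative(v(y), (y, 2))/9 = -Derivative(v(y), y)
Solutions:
 v(y) = C1 + C2/y^(7/2)


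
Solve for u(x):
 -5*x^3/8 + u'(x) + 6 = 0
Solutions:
 u(x) = C1 + 5*x^4/32 - 6*x


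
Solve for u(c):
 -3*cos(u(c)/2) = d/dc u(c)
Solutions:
 u(c) = -2*asin((C1 + exp(3*c))/(C1 - exp(3*c))) + 2*pi
 u(c) = 2*asin((C1 + exp(3*c))/(C1 - exp(3*c)))


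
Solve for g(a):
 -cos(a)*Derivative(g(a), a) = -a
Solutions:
 g(a) = C1 + Integral(a/cos(a), a)


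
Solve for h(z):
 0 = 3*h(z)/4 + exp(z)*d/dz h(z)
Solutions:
 h(z) = C1*exp(3*exp(-z)/4)


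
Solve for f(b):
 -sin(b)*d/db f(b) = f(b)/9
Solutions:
 f(b) = C1*(cos(b) + 1)^(1/18)/(cos(b) - 1)^(1/18)


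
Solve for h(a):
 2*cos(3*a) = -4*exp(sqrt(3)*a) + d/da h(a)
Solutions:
 h(a) = C1 + 4*sqrt(3)*exp(sqrt(3)*a)/3 + 2*sin(3*a)/3


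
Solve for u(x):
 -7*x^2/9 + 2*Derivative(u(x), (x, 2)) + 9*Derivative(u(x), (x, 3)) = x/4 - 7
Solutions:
 u(x) = C1 + C2*x + C3*exp(-2*x/9) + 7*x^4/216 - 9*x^3/16 + 187*x^2/32


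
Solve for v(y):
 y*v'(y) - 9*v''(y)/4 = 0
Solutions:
 v(y) = C1 + C2*erfi(sqrt(2)*y/3)


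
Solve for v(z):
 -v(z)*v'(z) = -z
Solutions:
 v(z) = -sqrt(C1 + z^2)
 v(z) = sqrt(C1 + z^2)


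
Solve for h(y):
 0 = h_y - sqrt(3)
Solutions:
 h(y) = C1 + sqrt(3)*y


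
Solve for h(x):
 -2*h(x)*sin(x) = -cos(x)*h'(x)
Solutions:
 h(x) = C1/cos(x)^2


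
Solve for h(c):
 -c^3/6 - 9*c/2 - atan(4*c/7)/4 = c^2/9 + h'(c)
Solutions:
 h(c) = C1 - c^4/24 - c^3/27 - 9*c^2/4 - c*atan(4*c/7)/4 + 7*log(16*c^2 + 49)/32


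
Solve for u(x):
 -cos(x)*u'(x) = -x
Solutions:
 u(x) = C1 + Integral(x/cos(x), x)


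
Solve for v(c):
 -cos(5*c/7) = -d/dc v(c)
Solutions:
 v(c) = C1 + 7*sin(5*c/7)/5


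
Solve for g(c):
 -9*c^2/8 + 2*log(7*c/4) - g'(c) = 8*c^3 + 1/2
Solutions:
 g(c) = C1 - 2*c^4 - 3*c^3/8 + 2*c*log(c) - 4*c*log(2) - 5*c/2 + 2*c*log(7)


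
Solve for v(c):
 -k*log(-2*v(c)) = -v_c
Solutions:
 Integral(1/(log(-_y) + log(2)), (_y, v(c))) = C1 + c*k


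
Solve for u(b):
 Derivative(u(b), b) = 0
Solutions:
 u(b) = C1


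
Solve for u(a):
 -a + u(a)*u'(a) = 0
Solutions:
 u(a) = -sqrt(C1 + a^2)
 u(a) = sqrt(C1 + a^2)


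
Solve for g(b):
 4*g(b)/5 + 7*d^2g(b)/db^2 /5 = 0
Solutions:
 g(b) = C1*sin(2*sqrt(7)*b/7) + C2*cos(2*sqrt(7)*b/7)


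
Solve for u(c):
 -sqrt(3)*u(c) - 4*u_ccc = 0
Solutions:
 u(c) = C3*exp(-2^(1/3)*3^(1/6)*c/2) + (C1*sin(2^(1/3)*3^(2/3)*c/4) + C2*cos(2^(1/3)*3^(2/3)*c/4))*exp(2^(1/3)*3^(1/6)*c/4)


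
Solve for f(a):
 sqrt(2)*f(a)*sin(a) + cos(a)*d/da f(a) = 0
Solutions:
 f(a) = C1*cos(a)^(sqrt(2))


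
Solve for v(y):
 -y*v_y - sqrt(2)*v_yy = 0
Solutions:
 v(y) = C1 + C2*erf(2^(1/4)*y/2)


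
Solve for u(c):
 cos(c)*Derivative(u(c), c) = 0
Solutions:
 u(c) = C1


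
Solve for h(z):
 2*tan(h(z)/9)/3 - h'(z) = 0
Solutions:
 h(z) = -9*asin(C1*exp(2*z/27)) + 9*pi
 h(z) = 9*asin(C1*exp(2*z/27))


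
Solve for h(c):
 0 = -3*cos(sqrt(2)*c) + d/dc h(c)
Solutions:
 h(c) = C1 + 3*sqrt(2)*sin(sqrt(2)*c)/2


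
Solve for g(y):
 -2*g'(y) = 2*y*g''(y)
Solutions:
 g(y) = C1 + C2*log(y)


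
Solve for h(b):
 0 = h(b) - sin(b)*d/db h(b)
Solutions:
 h(b) = C1*sqrt(cos(b) - 1)/sqrt(cos(b) + 1)


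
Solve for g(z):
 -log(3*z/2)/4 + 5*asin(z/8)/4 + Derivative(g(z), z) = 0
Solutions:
 g(z) = C1 + z*log(z)/4 - 5*z*asin(z/8)/4 - z/4 - z*log(2)/4 + z*log(3)/4 - 5*sqrt(64 - z^2)/4


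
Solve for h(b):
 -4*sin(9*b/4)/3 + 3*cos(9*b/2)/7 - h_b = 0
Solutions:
 h(b) = C1 + 2*sin(9*b/2)/21 + 16*cos(9*b/4)/27


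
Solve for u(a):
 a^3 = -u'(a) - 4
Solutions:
 u(a) = C1 - a^4/4 - 4*a


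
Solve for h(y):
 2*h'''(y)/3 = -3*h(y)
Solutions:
 h(y) = C3*exp(-6^(2/3)*y/2) + (C1*sin(3*2^(2/3)*3^(1/6)*y/4) + C2*cos(3*2^(2/3)*3^(1/6)*y/4))*exp(6^(2/3)*y/4)


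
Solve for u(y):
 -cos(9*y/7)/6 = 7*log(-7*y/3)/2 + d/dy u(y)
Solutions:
 u(y) = C1 - 7*y*log(-y)/2 - 4*y*log(7) + y*log(21)/2 + 3*y*log(3) + 7*y/2 - 7*sin(9*y/7)/54


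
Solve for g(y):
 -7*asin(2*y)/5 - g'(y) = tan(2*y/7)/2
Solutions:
 g(y) = C1 - 7*y*asin(2*y)/5 - 7*sqrt(1 - 4*y^2)/10 + 7*log(cos(2*y/7))/4


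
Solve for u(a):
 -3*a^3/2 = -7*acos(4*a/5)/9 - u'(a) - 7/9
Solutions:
 u(a) = C1 + 3*a^4/8 - 7*a*acos(4*a/5)/9 - 7*a/9 + 7*sqrt(25 - 16*a^2)/36


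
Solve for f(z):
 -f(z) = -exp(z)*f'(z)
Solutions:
 f(z) = C1*exp(-exp(-z))


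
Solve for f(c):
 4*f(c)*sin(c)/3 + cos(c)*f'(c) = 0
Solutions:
 f(c) = C1*cos(c)^(4/3)


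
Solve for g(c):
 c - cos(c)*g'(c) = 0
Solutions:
 g(c) = C1 + Integral(c/cos(c), c)


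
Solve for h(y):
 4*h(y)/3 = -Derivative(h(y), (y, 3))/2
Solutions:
 h(y) = C3*exp(-2*3^(2/3)*y/3) + (C1*sin(3^(1/6)*y) + C2*cos(3^(1/6)*y))*exp(3^(2/3)*y/3)


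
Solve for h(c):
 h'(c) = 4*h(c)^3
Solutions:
 h(c) = -sqrt(2)*sqrt(-1/(C1 + 4*c))/2
 h(c) = sqrt(2)*sqrt(-1/(C1 + 4*c))/2


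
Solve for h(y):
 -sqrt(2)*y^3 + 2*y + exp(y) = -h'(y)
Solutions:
 h(y) = C1 + sqrt(2)*y^4/4 - y^2 - exp(y)


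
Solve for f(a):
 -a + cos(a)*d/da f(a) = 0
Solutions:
 f(a) = C1 + Integral(a/cos(a), a)


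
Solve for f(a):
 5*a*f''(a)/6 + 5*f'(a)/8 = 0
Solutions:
 f(a) = C1 + C2*a^(1/4)


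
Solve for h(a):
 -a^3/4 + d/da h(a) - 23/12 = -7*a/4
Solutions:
 h(a) = C1 + a^4/16 - 7*a^2/8 + 23*a/12


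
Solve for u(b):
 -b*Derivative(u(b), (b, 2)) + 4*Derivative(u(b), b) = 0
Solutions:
 u(b) = C1 + C2*b^5


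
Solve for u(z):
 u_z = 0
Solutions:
 u(z) = C1


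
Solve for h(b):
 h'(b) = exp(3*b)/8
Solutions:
 h(b) = C1 + exp(3*b)/24


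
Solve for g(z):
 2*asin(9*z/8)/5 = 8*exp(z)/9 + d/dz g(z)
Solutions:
 g(z) = C1 + 2*z*asin(9*z/8)/5 + 2*sqrt(64 - 81*z^2)/45 - 8*exp(z)/9


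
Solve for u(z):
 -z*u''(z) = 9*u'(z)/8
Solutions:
 u(z) = C1 + C2/z^(1/8)


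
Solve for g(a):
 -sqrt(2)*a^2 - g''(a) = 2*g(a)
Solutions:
 g(a) = C1*sin(sqrt(2)*a) + C2*cos(sqrt(2)*a) - sqrt(2)*a^2/2 + sqrt(2)/2


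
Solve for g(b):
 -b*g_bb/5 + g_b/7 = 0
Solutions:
 g(b) = C1 + C2*b^(12/7)


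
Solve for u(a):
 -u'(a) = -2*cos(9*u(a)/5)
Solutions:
 -2*a - 5*log(sin(9*u(a)/5) - 1)/18 + 5*log(sin(9*u(a)/5) + 1)/18 = C1


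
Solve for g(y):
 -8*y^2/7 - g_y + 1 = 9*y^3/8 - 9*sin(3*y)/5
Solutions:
 g(y) = C1 - 9*y^4/32 - 8*y^3/21 + y - 3*cos(3*y)/5


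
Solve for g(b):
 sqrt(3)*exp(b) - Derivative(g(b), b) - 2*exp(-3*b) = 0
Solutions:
 g(b) = C1 + sqrt(3)*exp(b) + 2*exp(-3*b)/3


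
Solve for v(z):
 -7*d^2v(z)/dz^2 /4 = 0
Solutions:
 v(z) = C1 + C2*z


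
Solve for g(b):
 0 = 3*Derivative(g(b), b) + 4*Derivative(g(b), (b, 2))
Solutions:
 g(b) = C1 + C2*exp(-3*b/4)


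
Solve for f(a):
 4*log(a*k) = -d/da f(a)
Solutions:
 f(a) = C1 - 4*a*log(a*k) + 4*a


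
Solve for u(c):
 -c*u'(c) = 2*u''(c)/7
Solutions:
 u(c) = C1 + C2*erf(sqrt(7)*c/2)


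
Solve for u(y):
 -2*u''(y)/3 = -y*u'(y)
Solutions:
 u(y) = C1 + C2*erfi(sqrt(3)*y/2)


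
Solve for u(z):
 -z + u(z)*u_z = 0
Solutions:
 u(z) = -sqrt(C1 + z^2)
 u(z) = sqrt(C1 + z^2)


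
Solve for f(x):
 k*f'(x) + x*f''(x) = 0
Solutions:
 f(x) = C1 + x^(1 - re(k))*(C2*sin(log(x)*Abs(im(k))) + C3*cos(log(x)*im(k)))


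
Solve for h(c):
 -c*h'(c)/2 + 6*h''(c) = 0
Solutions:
 h(c) = C1 + C2*erfi(sqrt(6)*c/12)


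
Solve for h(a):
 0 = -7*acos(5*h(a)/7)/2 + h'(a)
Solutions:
 Integral(1/acos(5*_y/7), (_y, h(a))) = C1 + 7*a/2


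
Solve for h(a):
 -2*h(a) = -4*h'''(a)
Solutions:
 h(a) = C3*exp(2^(2/3)*a/2) + (C1*sin(2^(2/3)*sqrt(3)*a/4) + C2*cos(2^(2/3)*sqrt(3)*a/4))*exp(-2^(2/3)*a/4)


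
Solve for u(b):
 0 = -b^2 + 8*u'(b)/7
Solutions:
 u(b) = C1 + 7*b^3/24


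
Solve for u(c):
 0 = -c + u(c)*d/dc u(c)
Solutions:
 u(c) = -sqrt(C1 + c^2)
 u(c) = sqrt(C1 + c^2)


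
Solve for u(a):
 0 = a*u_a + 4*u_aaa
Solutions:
 u(a) = C1 + Integral(C2*airyai(-2^(1/3)*a/2) + C3*airybi(-2^(1/3)*a/2), a)


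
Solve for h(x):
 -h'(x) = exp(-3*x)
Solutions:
 h(x) = C1 + exp(-3*x)/3


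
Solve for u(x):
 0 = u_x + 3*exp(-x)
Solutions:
 u(x) = C1 + 3*exp(-x)


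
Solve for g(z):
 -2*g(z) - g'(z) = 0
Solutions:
 g(z) = C1*exp(-2*z)


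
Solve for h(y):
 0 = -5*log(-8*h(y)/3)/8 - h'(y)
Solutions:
 8*Integral(1/(log(-_y) - log(3) + 3*log(2)), (_y, h(y)))/5 = C1 - y


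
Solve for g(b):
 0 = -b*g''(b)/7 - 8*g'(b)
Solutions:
 g(b) = C1 + C2/b^55


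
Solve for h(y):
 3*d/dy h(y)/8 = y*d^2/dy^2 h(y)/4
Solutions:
 h(y) = C1 + C2*y^(5/2)


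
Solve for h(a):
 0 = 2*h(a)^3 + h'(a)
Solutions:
 h(a) = -sqrt(2)*sqrt(-1/(C1 - 2*a))/2
 h(a) = sqrt(2)*sqrt(-1/(C1 - 2*a))/2


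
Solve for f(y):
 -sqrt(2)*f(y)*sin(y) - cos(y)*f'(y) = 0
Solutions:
 f(y) = C1*cos(y)^(sqrt(2))


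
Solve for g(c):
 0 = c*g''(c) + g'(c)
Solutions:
 g(c) = C1 + C2*log(c)


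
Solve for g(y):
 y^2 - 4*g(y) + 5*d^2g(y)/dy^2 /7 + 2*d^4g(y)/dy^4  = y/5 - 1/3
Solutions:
 g(y) = C1*exp(-sqrt(7)*y*sqrt(-5 + 3*sqrt(177))/14) + C2*exp(sqrt(7)*y*sqrt(-5 + 3*sqrt(177))/14) + C3*sin(sqrt(7)*y*sqrt(5 + 3*sqrt(177))/14) + C4*cos(sqrt(7)*y*sqrt(5 + 3*sqrt(177))/14) + y^2/4 - y/20 + 29/168


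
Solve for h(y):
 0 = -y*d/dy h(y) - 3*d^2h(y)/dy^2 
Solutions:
 h(y) = C1 + C2*erf(sqrt(6)*y/6)


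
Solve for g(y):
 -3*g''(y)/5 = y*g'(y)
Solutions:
 g(y) = C1 + C2*erf(sqrt(30)*y/6)


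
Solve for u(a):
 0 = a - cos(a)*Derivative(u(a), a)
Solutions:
 u(a) = C1 + Integral(a/cos(a), a)


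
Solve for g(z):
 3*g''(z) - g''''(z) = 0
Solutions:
 g(z) = C1 + C2*z + C3*exp(-sqrt(3)*z) + C4*exp(sqrt(3)*z)


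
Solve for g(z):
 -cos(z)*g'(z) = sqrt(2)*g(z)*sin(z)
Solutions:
 g(z) = C1*cos(z)^(sqrt(2))


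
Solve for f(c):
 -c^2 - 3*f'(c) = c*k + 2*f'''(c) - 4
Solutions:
 f(c) = C1 + C2*sin(sqrt(6)*c/2) + C3*cos(sqrt(6)*c/2) - c^3/9 - c^2*k/6 + 16*c/9


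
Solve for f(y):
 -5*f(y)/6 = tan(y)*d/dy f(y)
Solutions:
 f(y) = C1/sin(y)^(5/6)


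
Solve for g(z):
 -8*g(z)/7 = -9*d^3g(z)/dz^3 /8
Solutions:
 g(z) = C3*exp(4*147^(1/3)*z/21) + (C1*sin(2*3^(5/6)*7^(2/3)*z/21) + C2*cos(2*3^(5/6)*7^(2/3)*z/21))*exp(-2*147^(1/3)*z/21)


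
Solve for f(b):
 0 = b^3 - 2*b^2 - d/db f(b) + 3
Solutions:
 f(b) = C1 + b^4/4 - 2*b^3/3 + 3*b


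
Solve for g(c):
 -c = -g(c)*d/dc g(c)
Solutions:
 g(c) = -sqrt(C1 + c^2)
 g(c) = sqrt(C1 + c^2)


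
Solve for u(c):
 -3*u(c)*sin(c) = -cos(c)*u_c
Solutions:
 u(c) = C1/cos(c)^3


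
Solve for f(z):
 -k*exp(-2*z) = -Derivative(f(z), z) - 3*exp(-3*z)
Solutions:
 f(z) = C1 - k*exp(-2*z)/2 + exp(-3*z)


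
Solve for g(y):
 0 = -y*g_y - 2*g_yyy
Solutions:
 g(y) = C1 + Integral(C2*airyai(-2^(2/3)*y/2) + C3*airybi(-2^(2/3)*y/2), y)


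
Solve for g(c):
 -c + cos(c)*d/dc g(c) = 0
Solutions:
 g(c) = C1 + Integral(c/cos(c), c)


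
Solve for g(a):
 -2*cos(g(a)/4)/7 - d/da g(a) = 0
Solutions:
 2*a/7 - 2*log(sin(g(a)/4) - 1) + 2*log(sin(g(a)/4) + 1) = C1


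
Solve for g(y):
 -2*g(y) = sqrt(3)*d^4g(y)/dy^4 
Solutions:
 g(y) = (C1*sin(2^(3/4)*3^(7/8)*y/6) + C2*cos(2^(3/4)*3^(7/8)*y/6))*exp(-2^(3/4)*3^(7/8)*y/6) + (C3*sin(2^(3/4)*3^(7/8)*y/6) + C4*cos(2^(3/4)*3^(7/8)*y/6))*exp(2^(3/4)*3^(7/8)*y/6)


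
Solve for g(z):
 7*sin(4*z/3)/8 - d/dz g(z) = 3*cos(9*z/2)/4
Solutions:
 g(z) = C1 - sin(9*z/2)/6 - 21*cos(4*z/3)/32


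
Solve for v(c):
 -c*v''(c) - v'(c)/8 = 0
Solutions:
 v(c) = C1 + C2*c^(7/8)


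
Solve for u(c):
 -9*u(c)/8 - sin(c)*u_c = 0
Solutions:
 u(c) = C1*(cos(c) + 1)^(9/16)/(cos(c) - 1)^(9/16)


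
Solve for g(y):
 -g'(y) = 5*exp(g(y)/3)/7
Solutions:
 g(y) = 3*log(1/(C1 + 5*y)) + 3*log(21)


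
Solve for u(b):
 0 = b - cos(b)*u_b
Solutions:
 u(b) = C1 + Integral(b/cos(b), b)


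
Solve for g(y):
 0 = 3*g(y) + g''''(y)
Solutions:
 g(y) = (C1*sin(sqrt(2)*3^(1/4)*y/2) + C2*cos(sqrt(2)*3^(1/4)*y/2))*exp(-sqrt(2)*3^(1/4)*y/2) + (C3*sin(sqrt(2)*3^(1/4)*y/2) + C4*cos(sqrt(2)*3^(1/4)*y/2))*exp(sqrt(2)*3^(1/4)*y/2)


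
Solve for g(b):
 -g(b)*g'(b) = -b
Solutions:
 g(b) = -sqrt(C1 + b^2)
 g(b) = sqrt(C1 + b^2)


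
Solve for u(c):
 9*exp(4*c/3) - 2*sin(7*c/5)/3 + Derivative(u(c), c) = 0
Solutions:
 u(c) = C1 - 27*exp(4*c/3)/4 - 10*cos(7*c/5)/21


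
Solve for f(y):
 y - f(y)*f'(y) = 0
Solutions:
 f(y) = -sqrt(C1 + y^2)
 f(y) = sqrt(C1 + y^2)


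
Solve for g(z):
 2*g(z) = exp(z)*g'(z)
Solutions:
 g(z) = C1*exp(-2*exp(-z))


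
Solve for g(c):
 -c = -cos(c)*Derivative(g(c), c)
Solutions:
 g(c) = C1 + Integral(c/cos(c), c)


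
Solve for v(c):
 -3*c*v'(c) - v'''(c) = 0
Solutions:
 v(c) = C1 + Integral(C2*airyai(-3^(1/3)*c) + C3*airybi(-3^(1/3)*c), c)


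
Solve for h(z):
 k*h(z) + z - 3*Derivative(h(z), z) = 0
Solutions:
 h(z) = C1*exp(k*z/3) - z/k - 3/k^2


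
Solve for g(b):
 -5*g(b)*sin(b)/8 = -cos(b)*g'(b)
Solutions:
 g(b) = C1/cos(b)^(5/8)


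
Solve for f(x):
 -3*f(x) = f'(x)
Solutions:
 f(x) = C1*exp(-3*x)


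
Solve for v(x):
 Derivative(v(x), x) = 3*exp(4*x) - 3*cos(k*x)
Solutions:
 v(x) = C1 + 3*exp(4*x)/4 - 3*sin(k*x)/k


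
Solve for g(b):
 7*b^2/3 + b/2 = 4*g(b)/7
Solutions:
 g(b) = 7*b*(14*b + 3)/24


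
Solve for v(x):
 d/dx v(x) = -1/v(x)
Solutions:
 v(x) = -sqrt(C1 - 2*x)
 v(x) = sqrt(C1 - 2*x)


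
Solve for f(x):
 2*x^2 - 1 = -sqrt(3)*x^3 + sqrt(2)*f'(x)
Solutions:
 f(x) = C1 + sqrt(6)*x^4/8 + sqrt(2)*x^3/3 - sqrt(2)*x/2


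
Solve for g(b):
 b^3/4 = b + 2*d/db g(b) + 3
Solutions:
 g(b) = C1 + b^4/32 - b^2/4 - 3*b/2


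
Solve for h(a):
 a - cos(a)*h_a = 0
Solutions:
 h(a) = C1 + Integral(a/cos(a), a)


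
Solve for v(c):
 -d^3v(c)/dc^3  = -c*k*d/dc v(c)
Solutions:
 v(c) = C1 + Integral(C2*airyai(c*k^(1/3)) + C3*airybi(c*k^(1/3)), c)


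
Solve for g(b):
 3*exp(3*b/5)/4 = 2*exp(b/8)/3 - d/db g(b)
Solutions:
 g(b) = C1 + 16*exp(b/8)/3 - 5*exp(3*b/5)/4


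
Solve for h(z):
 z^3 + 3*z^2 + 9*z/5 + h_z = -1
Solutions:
 h(z) = C1 - z^4/4 - z^3 - 9*z^2/10 - z


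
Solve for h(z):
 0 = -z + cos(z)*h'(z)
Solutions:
 h(z) = C1 + Integral(z/cos(z), z)


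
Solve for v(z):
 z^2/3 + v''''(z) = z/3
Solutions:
 v(z) = C1 + C2*z + C3*z^2 + C4*z^3 - z^6/1080 + z^5/360


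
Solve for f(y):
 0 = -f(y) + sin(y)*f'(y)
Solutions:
 f(y) = C1*sqrt(cos(y) - 1)/sqrt(cos(y) + 1)


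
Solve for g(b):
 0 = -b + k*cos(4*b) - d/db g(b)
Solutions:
 g(b) = C1 - b^2/2 + k*sin(4*b)/4


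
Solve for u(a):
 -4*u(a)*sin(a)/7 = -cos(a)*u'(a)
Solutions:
 u(a) = C1/cos(a)^(4/7)


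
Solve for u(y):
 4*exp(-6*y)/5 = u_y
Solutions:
 u(y) = C1 - 2*exp(-6*y)/15


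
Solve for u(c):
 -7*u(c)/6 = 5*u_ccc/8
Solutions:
 u(c) = C3*exp(-15^(2/3)*28^(1/3)*c/15) + (C1*sin(28^(1/3)*3^(1/6)*5^(2/3)*c/10) + C2*cos(28^(1/3)*3^(1/6)*5^(2/3)*c/10))*exp(15^(2/3)*28^(1/3)*c/30)


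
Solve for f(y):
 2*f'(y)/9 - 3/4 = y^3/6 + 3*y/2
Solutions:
 f(y) = C1 + 3*y^4/16 + 27*y^2/8 + 27*y/8


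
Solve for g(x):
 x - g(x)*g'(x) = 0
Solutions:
 g(x) = -sqrt(C1 + x^2)
 g(x) = sqrt(C1 + x^2)


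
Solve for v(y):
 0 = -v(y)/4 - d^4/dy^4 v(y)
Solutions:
 v(y) = (C1*sin(y/2) + C2*cos(y/2))*exp(-y/2) + (C3*sin(y/2) + C4*cos(y/2))*exp(y/2)


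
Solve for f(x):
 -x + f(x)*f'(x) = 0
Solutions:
 f(x) = -sqrt(C1 + x^2)
 f(x) = sqrt(C1 + x^2)


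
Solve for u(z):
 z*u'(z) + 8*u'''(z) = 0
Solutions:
 u(z) = C1 + Integral(C2*airyai(-z/2) + C3*airybi(-z/2), z)


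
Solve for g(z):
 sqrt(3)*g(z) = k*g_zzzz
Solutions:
 g(z) = C1*exp(-3^(1/8)*z*(1/k)^(1/4)) + C2*exp(3^(1/8)*z*(1/k)^(1/4)) + C3*exp(-3^(1/8)*I*z*(1/k)^(1/4)) + C4*exp(3^(1/8)*I*z*(1/k)^(1/4))


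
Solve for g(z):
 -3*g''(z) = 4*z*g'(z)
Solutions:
 g(z) = C1 + C2*erf(sqrt(6)*z/3)


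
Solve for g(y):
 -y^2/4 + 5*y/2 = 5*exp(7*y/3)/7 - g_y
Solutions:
 g(y) = C1 + y^3/12 - 5*y^2/4 + 15*exp(7*y/3)/49


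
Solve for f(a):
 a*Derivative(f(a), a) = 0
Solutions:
 f(a) = C1


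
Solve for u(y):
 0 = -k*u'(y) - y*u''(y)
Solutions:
 u(y) = C1 + y^(1 - re(k))*(C2*sin(log(y)*Abs(im(k))) + C3*cos(log(y)*im(k)))


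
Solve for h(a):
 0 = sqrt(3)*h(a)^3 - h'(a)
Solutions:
 h(a) = -sqrt(2)*sqrt(-1/(C1 + sqrt(3)*a))/2
 h(a) = sqrt(2)*sqrt(-1/(C1 + sqrt(3)*a))/2


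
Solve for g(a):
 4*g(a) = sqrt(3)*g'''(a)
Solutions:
 g(a) = C3*exp(2^(2/3)*3^(5/6)*a/3) + (C1*sin(2^(2/3)*3^(1/3)*a/2) + C2*cos(2^(2/3)*3^(1/3)*a/2))*exp(-2^(2/3)*3^(5/6)*a/6)


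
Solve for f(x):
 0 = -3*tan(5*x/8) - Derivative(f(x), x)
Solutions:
 f(x) = C1 + 24*log(cos(5*x/8))/5


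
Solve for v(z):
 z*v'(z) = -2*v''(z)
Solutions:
 v(z) = C1 + C2*erf(z/2)


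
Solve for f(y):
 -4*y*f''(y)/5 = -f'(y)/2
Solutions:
 f(y) = C1 + C2*y^(13/8)


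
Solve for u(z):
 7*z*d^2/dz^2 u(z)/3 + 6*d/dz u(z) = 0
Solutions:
 u(z) = C1 + C2/z^(11/7)


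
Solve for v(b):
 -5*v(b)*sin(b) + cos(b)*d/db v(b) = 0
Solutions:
 v(b) = C1/cos(b)^5


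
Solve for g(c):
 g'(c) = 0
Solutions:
 g(c) = C1


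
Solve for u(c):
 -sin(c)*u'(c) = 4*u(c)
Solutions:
 u(c) = C1*(cos(c)^2 + 2*cos(c) + 1)/(cos(c)^2 - 2*cos(c) + 1)


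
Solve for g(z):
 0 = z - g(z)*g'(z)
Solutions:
 g(z) = -sqrt(C1 + z^2)
 g(z) = sqrt(C1 + z^2)


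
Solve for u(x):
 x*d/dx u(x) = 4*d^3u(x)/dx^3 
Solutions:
 u(x) = C1 + Integral(C2*airyai(2^(1/3)*x/2) + C3*airybi(2^(1/3)*x/2), x)


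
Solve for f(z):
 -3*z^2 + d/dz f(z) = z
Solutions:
 f(z) = C1 + z^3 + z^2/2


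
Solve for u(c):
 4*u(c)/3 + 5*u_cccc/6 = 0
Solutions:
 u(c) = (C1*sin(2^(1/4)*5^(3/4)*c/5) + C2*cos(2^(1/4)*5^(3/4)*c/5))*exp(-2^(1/4)*5^(3/4)*c/5) + (C3*sin(2^(1/4)*5^(3/4)*c/5) + C4*cos(2^(1/4)*5^(3/4)*c/5))*exp(2^(1/4)*5^(3/4)*c/5)


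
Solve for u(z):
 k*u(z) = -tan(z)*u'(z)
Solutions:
 u(z) = C1*exp(-k*log(sin(z)))


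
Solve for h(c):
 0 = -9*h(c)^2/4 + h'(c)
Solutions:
 h(c) = -4/(C1 + 9*c)


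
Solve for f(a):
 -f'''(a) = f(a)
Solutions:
 f(a) = C3*exp(-a) + (C1*sin(sqrt(3)*a/2) + C2*cos(sqrt(3)*a/2))*exp(a/2)


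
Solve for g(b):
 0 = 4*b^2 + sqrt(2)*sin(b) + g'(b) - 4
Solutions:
 g(b) = C1 - 4*b^3/3 + 4*b + sqrt(2)*cos(b)


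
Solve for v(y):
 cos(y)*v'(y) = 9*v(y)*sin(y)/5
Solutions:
 v(y) = C1/cos(y)^(9/5)


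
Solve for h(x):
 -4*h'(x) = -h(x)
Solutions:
 h(x) = C1*exp(x/4)


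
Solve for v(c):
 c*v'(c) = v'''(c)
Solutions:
 v(c) = C1 + Integral(C2*airyai(c) + C3*airybi(c), c)


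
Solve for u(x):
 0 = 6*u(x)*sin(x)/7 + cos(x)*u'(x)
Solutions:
 u(x) = C1*cos(x)^(6/7)


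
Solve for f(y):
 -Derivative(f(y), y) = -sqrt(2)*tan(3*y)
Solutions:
 f(y) = C1 - sqrt(2)*log(cos(3*y))/3


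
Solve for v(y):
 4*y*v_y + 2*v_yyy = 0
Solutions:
 v(y) = C1 + Integral(C2*airyai(-2^(1/3)*y) + C3*airybi(-2^(1/3)*y), y)


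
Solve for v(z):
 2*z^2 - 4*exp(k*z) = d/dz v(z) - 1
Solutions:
 v(z) = C1 + 2*z^3/3 + z - 4*exp(k*z)/k


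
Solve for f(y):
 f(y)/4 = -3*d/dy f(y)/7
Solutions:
 f(y) = C1*exp(-7*y/12)


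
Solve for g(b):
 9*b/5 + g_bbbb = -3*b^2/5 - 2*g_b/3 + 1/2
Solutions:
 g(b) = C1 + C4*exp(-2^(1/3)*3^(2/3)*b/3) - 3*b^3/10 - 27*b^2/20 + 3*b/4 + (C2*sin(2^(1/3)*3^(1/6)*b/2) + C3*cos(2^(1/3)*3^(1/6)*b/2))*exp(2^(1/3)*3^(2/3)*b/6)


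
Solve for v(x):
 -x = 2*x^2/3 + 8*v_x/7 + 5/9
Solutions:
 v(x) = C1 - 7*x^3/36 - 7*x^2/16 - 35*x/72


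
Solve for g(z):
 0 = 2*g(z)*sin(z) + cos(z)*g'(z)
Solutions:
 g(z) = C1*cos(z)^2


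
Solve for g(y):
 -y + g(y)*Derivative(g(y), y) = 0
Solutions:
 g(y) = -sqrt(C1 + y^2)
 g(y) = sqrt(C1 + y^2)


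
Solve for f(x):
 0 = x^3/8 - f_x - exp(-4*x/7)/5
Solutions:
 f(x) = C1 + x^4/32 + 7*exp(-4*x/7)/20


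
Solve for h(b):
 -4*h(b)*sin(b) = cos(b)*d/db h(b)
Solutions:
 h(b) = C1*cos(b)^4


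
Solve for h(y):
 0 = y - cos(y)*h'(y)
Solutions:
 h(y) = C1 + Integral(y/cos(y), y)


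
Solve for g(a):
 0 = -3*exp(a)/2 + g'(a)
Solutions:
 g(a) = C1 + 3*exp(a)/2


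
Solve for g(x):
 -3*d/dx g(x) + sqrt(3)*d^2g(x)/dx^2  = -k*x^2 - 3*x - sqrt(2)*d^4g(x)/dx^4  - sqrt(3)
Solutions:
 g(x) = C1 + C2*exp(x*(-sqrt(2)*3^(2/3)*(9 + sqrt(2*sqrt(6) + 81))^(1/3) + 2*3^(5/6)/(9 + sqrt(2*sqrt(6) + 81))^(1/3))/12)*sin(x*(2*3^(1/3)/(9 + sqrt(2*sqrt(6) + 81))^(1/3) + sqrt(2)*3^(1/6)*(9 + sqrt(2*sqrt(6) + 81))^(1/3))/4) + C3*exp(x*(-sqrt(2)*3^(2/3)*(9 + sqrt(2*sqrt(6) + 81))^(1/3) + 2*3^(5/6)/(9 + sqrt(2*sqrt(6) + 81))^(1/3))/12)*cos(x*(2*3^(1/3)/(9 + sqrt(2*sqrt(6) + 81))^(1/3) + sqrt(2)*3^(1/6)*(9 + sqrt(2*sqrt(6) + 81))^(1/3))/4) + C4*exp(-x*(-sqrt(2)*3^(2/3)*(9 + sqrt(2*sqrt(6) + 81))^(1/3) + 2*3^(5/6)/(9 + sqrt(2*sqrt(6) + 81))^(1/3))/6) + k*x^3/9 + sqrt(3)*k*x^2/9 + 2*k*x/9 + x^2/2 + 2*sqrt(3)*x/3


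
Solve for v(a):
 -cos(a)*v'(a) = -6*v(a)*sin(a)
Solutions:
 v(a) = C1/cos(a)^6


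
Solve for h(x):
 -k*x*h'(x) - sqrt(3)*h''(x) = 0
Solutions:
 h(x) = Piecewise((-sqrt(2)*3^(1/4)*sqrt(pi)*C1*erf(sqrt(2)*3^(3/4)*sqrt(k)*x/6)/(2*sqrt(k)) - C2, (k > 0) | (k < 0)), (-C1*x - C2, True))


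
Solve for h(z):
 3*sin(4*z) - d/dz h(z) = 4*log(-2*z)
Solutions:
 h(z) = C1 - 4*z*log(-z) - 4*z*log(2) + 4*z - 3*cos(4*z)/4


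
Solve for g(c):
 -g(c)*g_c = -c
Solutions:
 g(c) = -sqrt(C1 + c^2)
 g(c) = sqrt(C1 + c^2)


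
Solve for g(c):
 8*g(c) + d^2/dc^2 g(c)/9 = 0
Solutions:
 g(c) = C1*sin(6*sqrt(2)*c) + C2*cos(6*sqrt(2)*c)


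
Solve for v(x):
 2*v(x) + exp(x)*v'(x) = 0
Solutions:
 v(x) = C1*exp(2*exp(-x))


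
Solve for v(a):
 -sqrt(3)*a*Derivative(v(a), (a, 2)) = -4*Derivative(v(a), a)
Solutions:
 v(a) = C1 + C2*a^(1 + 4*sqrt(3)/3)


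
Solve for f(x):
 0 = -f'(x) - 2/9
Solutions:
 f(x) = C1 - 2*x/9


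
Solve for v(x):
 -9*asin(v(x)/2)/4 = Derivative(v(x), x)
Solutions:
 Integral(1/asin(_y/2), (_y, v(x))) = C1 - 9*x/4


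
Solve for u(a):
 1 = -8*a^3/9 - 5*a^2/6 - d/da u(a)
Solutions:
 u(a) = C1 - 2*a^4/9 - 5*a^3/18 - a


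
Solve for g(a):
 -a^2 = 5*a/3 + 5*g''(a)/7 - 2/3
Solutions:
 g(a) = C1 + C2*a - 7*a^4/60 - 7*a^3/18 + 7*a^2/15


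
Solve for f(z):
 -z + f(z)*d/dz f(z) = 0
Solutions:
 f(z) = -sqrt(C1 + z^2)
 f(z) = sqrt(C1 + z^2)


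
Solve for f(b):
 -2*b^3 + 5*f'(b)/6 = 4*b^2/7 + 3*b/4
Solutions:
 f(b) = C1 + 3*b^4/5 + 8*b^3/35 + 9*b^2/20


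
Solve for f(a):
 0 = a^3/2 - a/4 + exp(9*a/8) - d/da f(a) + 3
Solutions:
 f(a) = C1 + a^4/8 - a^2/8 + 3*a + 8*exp(9*a/8)/9


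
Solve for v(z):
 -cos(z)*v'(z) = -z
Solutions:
 v(z) = C1 + Integral(z/cos(z), z)


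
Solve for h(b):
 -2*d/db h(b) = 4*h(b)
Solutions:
 h(b) = C1*exp(-2*b)


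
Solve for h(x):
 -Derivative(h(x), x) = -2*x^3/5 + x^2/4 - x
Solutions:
 h(x) = C1 + x^4/10 - x^3/12 + x^2/2


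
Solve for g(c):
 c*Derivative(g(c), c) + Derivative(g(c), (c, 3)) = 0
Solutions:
 g(c) = C1 + Integral(C2*airyai(-c) + C3*airybi(-c), c)
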